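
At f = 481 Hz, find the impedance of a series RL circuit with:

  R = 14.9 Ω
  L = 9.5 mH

Step 1 — Angular frequency: ω = 2π·f = 2π·481 = 3022 rad/s.
Step 2 — Component impedances:
  R: Z = R = 14.9 Ω
  L: Z = jωL = j·3022·0.0095 = 0 + j28.71 Ω
Step 3 — Series combination: Z_total = R + L = 14.9 + j28.71 Ω = 32.35∠62.6° Ω.

Z = 14.9 + j28.71 Ω = 32.35∠62.6° Ω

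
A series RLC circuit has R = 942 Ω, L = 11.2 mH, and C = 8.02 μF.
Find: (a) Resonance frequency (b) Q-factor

Step 1 — Resonance condition Im(Z)=0 gives ω₀ = 1/√(LC).
Step 2 — ω₀ = 1/√(0.0112·8.02e-06) = 3337 rad/s.
Step 3 — f₀ = ω₀/(2π) = 531 Hz.
Step 4 — Series Q: Q = ω₀L/R = 3337·0.0112/942 = 0.03967.

(a) f₀ = 531 Hz  (b) Q = 0.03967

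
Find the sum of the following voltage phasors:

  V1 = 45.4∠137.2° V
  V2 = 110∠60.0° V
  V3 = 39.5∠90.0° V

Step 1 — Convert each phasor to rectangular form:
  V1 = 45.4·(cos(137.2°) + j·sin(137.2°)) = -33.31 + j30.85 V
  V2 = 110·(cos(60.0°) + j·sin(60.0°)) = 55 + j95.26 V
  V3 = 39.5·(cos(90.0°) + j·sin(90.0°)) = 0 + j39.5 V
Step 2 — Sum components: V_total = 21.69 + j165.6 V.
Step 3 — Convert to polar: |V_total| = 167 V, ∠V_total = 82.5°.

V_total = 167∠82.5° V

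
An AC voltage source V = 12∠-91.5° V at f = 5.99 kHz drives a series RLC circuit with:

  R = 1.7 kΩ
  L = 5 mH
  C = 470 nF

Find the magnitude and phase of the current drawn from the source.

Step 1 — Angular frequency: ω = 2π·f = 2π·5990 = 3.764e+04 rad/s.
Step 2 — Component impedances:
  R: Z = R = 1700 Ω
  L: Z = jωL = j·3.764e+04·0.005 = 0 + j188.2 Ω
  C: Z = 1/(jωC) = -j/(ω·C) = 0 - j56.53 Ω
Step 3 — Series combination: Z_total = R + L + C = 1700 + j131.6 Ω = 1705∠4.4° Ω.
Step 4 — Source phasor: V = 12∠-91.5° V = -0.3141 - j12 V.
Step 5 — Ohm's law: I = V / Z_total = (-0.3141 - j12) / (1700 + j131.6) = -0.0007269 - j0.007 A.
Step 6 — Convert to polar: |I| = 0.007038 A, ∠I = -95.9°.

I = 0.007038∠-95.9° A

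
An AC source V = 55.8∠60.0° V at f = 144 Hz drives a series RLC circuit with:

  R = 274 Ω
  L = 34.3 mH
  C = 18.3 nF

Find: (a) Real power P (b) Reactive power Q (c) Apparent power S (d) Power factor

Step 1 — Angular frequency: ω = 2π·f = 2π·144 = 904.8 rad/s.
Step 2 — Component impedances:
  R: Z = R = 274 Ω
  L: Z = jωL = j·904.8·0.0343 = 0 + j31.03 Ω
  C: Z = 1/(jωC) = -j/(ω·C) = 0 - j6.04e+04 Ω
Step 3 — Series combination: Z_total = R + L + C = 274 - j6.036e+04 Ω = 6.037e+04∠-89.7° Ω.
Step 4 — Source phasor: V = 55.8∠60.0° V = 27.9 + j48.32 V.
Step 5 — Current: I = V / Z = -0.0007984 + j0.0004658 A = 0.0009244∠149.7° A.
Step 6 — Complex power: S = V·I* = 0.0002341 - j0.05158 VA.
Step 7 — Real power: P = Re(S) = 0.0002341 W.
Step 8 — Reactive power: Q = Im(S) = -0.05158 VAR.
Step 9 — Apparent power: |S| = 0.05158 VA.
Step 10 — Power factor: PF = P/|S| = 0.004539 (leading).

(a) P = 0.0002341 W  (b) Q = -0.05158 VAR  (c) S = 0.05158 VA  (d) PF = 0.004539 (leading)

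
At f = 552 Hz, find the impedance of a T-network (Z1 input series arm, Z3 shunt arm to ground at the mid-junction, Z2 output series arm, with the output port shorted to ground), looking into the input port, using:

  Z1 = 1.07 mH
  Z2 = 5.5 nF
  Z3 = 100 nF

Step 1 — Angular frequency: ω = 2π·f = 2π·552 = 3468 rad/s.
Step 2 — Component impedances:
  Z1: Z = jωL = j·3468·0.00107 = 0 + j3.711 Ω
  Z2: Z = 1/(jωC) = -j/(ω·C) = 0 - j5.242e+04 Ω
  Z3: Z = 1/(jωC) = -j/(ω·C) = 0 - j2883 Ω
Step 3 — With the output port shorted to ground, the output series arm Z2 runs from the junction to ground; the shunt arm Z3 also runs from the junction to ground. They appear in parallel: Z3 || Z2 = 0 - j2733 Ω.
Step 4 — Series with input arm Z1: Z_in = Z1 + (Z3 || Z2) = 0 - j2729 Ω = 2729∠-90.0° Ω.

Z = 0 - j2729 Ω = 2729∠-90.0° Ω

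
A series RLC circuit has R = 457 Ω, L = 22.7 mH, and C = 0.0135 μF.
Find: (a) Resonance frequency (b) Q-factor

Step 1 — Resonance condition Im(Z)=0 gives ω₀ = 1/√(LC).
Step 2 — ω₀ = 1/√(0.0227·1.35e-08) = 5.712e+04 rad/s.
Step 3 — f₀ = ω₀/(2π) = 9092 Hz.
Step 4 — Series Q: Q = ω₀L/R = 5.712e+04·0.0227/457 = 2.837.

(a) f₀ = 9092 Hz  (b) Q = 2.837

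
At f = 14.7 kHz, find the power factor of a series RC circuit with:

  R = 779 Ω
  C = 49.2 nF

Step 1 — Angular frequency: ω = 2π·f = 2π·1.47e+04 = 9.236e+04 rad/s.
Step 2 — Component impedances:
  R: Z = R = 779 Ω
  C: Z = 1/(jωC) = -j/(ω·C) = 0 - j220.1 Ω
Step 3 — Series combination: Z_total = R + C = 779 - j220.1 Ω = 809.5∠-15.8° Ω.
Step 4 — Power factor: PF = cos(φ) = Re(Z)/|Z| = 779/809.5 = 0.9623.
Step 5 — Type: Im(Z) = -220.1 ⇒ leading (phase φ = -15.8°).

PF = 0.9623 (leading, φ = -15.8°)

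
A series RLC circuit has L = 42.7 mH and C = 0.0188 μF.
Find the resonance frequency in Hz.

Step 1 — Resonance condition Im(Z)=0 gives ω₀ = 1/√(LC).
Step 2 — ω₀ = 1/√(0.0427·1.88e-08) = 3.529e+04 rad/s.
Step 3 — f₀ = ω₀/(2π) = 5617 Hz.

f₀ = 5617 Hz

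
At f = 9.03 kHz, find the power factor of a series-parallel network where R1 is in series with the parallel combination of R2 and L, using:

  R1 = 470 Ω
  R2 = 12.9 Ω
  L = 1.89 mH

Step 1 — Angular frequency: ω = 2π·f = 2π·9030 = 5.674e+04 rad/s.
Step 2 — Component impedances:
  R1: Z = R = 470 Ω
  R2: Z = R = 12.9 Ω
  L: Z = jωL = j·5.674e+04·0.00189 = 0 + j107.2 Ω
Step 3 — Parallel branch: R2 || L = 1/(1/R2 + 1/L) = 12.72 + j1.53 Ω.
Step 4 — Series with R1: Z_total = R1 + (R2 || L) = 482.7 + j1.53 Ω = 482.7∠0.2° Ω.
Step 5 — Power factor: PF = cos(φ) = Re(Z)/|Z| = 482.7/482.7 = 1.
Step 6 — Type: Im(Z) = 1.53 ⇒ lagging (phase φ = 0.2°).

PF = 1 (lagging, φ = 0.2°)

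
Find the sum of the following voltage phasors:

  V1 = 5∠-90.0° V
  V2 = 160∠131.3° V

Step 1 — Convert each phasor to rectangular form:
  V1 = 5·(cos(-90.0°) + j·sin(-90.0°)) = 0 - j5 V
  V2 = 160·(cos(131.3°) + j·sin(131.3°)) = -105.6 + j120.2 V
Step 2 — Sum components: V_total = -105.6 + j115.2 V.
Step 3 — Convert to polar: |V_total| = 156.3 V, ∠V_total = 132.5°.

V_total = 156.3∠132.5° V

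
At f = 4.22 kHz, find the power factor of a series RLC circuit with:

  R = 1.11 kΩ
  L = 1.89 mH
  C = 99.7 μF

Step 1 — Angular frequency: ω = 2π·f = 2π·4220 = 2.652e+04 rad/s.
Step 2 — Component impedances:
  R: Z = R = 1110 Ω
  L: Z = jωL = j·2.652e+04·0.00189 = 0 + j50.11 Ω
  C: Z = 1/(jωC) = -j/(ω·C) = 0 - j0.3783 Ω
Step 3 — Series combination: Z_total = R + L + C = 1110 + j49.74 Ω = 1111∠2.6° Ω.
Step 4 — Power factor: PF = cos(φ) = Re(Z)/|Z| = 1110/1111.1 = 0.999.
Step 5 — Type: Im(Z) = 49.74 ⇒ lagging (phase φ = 2.6°).

PF = 0.999 (lagging, φ = 2.6°)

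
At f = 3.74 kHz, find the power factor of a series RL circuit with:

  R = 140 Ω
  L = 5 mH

Step 1 — Angular frequency: ω = 2π·f = 2π·3740 = 2.35e+04 rad/s.
Step 2 — Component impedances:
  R: Z = R = 140 Ω
  L: Z = jωL = j·2.35e+04·0.005 = 0 + j117.5 Ω
Step 3 — Series combination: Z_total = R + L = 140 + j117.5 Ω = 182.8∠40.0° Ω.
Step 4 — Power factor: PF = cos(φ) = Re(Z)/|Z| = 140/182.77 = 0.766.
Step 5 — Type: Im(Z) = 117.5 ⇒ lagging (phase φ = 40.0°).

PF = 0.766 (lagging, φ = 40.0°)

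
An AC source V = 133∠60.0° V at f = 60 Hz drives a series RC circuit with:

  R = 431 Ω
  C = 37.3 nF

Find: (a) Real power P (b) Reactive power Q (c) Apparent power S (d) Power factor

Step 1 — Angular frequency: ω = 2π·f = 2π·60 = 377 rad/s.
Step 2 — Component impedances:
  R: Z = R = 431 Ω
  C: Z = 1/(jωC) = -j/(ω·C) = 0 - j7.111e+04 Ω
Step 3 — Series combination: Z_total = R + C = 431 - j7.111e+04 Ω = 7.112e+04∠-89.7° Ω.
Step 4 — Source phasor: V = 133∠60.0° V = 66.5 + j115.2 V.
Step 5 — Current: I = V / Z = -0.001614 + j0.0009449 A = 0.00187∠149.7° A.
Step 6 — Complex power: S = V·I* = 0.001507 - j0.2487 VA.
Step 7 — Real power: P = Re(S) = 0.001507 W.
Step 8 — Reactive power: Q = Im(S) = -0.2487 VAR.
Step 9 — Apparent power: |S| = 0.2487 VA.
Step 10 — Power factor: PF = P/|S| = 0.006061 (leading).

(a) P = 0.001507 W  (b) Q = -0.2487 VAR  (c) S = 0.2487 VA  (d) PF = 0.006061 (leading)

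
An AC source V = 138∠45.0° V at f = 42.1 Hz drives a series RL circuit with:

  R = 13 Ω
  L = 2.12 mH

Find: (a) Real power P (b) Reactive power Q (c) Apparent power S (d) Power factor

Step 1 — Angular frequency: ω = 2π·f = 2π·42.1 = 264.5 rad/s.
Step 2 — Component impedances:
  R: Z = R = 13 Ω
  L: Z = jωL = j·264.5·0.00212 = 0 + j0.5608 Ω
Step 3 — Series combination: Z_total = R + L = 13 + j0.5608 Ω = 13.01∠2.5° Ω.
Step 4 — Source phasor: V = 138∠45.0° V = 97.58 + j97.58 V.
Step 5 — Current: I = V / Z = 7.815 + j7.169 A = 10.61∠42.5° A.
Step 6 — Complex power: S = V·I* = 1462 + j63.08 VA.
Step 7 — Real power: P = Re(S) = 1462 W.
Step 8 — Reactive power: Q = Im(S) = 63.08 VAR.
Step 9 — Apparent power: |S| = 1464 VA.
Step 10 — Power factor: PF = P/|S| = 0.9991 (lagging).

(a) P = 1462 W  (b) Q = 63.08 VAR  (c) S = 1464 VA  (d) PF = 0.9991 (lagging)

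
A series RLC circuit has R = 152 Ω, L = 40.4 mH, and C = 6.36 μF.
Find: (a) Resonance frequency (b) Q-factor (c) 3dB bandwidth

Step 1 — Resonance condition Im(Z)=0 gives ω₀ = 1/√(LC).
Step 2 — ω₀ = 1/√(0.0404·6.36e-06) = 1973 rad/s.
Step 3 — f₀ = ω₀/(2π) = 314 Hz.
Step 4 — Series Q: Q = ω₀L/R = 1973·0.0404/152 = 0.5243.
Step 5 — 3dB bandwidth: Δω = ω₀/Q = 3762 rad/s; BW = Δω/(2π) = 598.8 Hz.

(a) f₀ = 314 Hz  (b) Q = 0.5243  (c) BW = 598.8 Hz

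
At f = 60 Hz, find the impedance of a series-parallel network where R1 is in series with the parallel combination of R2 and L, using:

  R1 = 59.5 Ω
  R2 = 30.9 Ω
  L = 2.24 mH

Step 1 — Angular frequency: ω = 2π·f = 2π·60 = 377 rad/s.
Step 2 — Component impedances:
  R1: Z = R = 59.5 Ω
  R2: Z = R = 30.9 Ω
  L: Z = jωL = j·377·0.00224 = 0 + j0.8445 Ω
Step 3 — Parallel branch: R2 || L = 1/(1/R2 + 1/L) = 0.02306 + j0.8438 Ω.
Step 4 — Series with R1: Z_total = R1 + (R2 || L) = 59.52 + j0.8438 Ω = 59.53∠0.8° Ω.

Z = 59.52 + j0.8438 Ω = 59.53∠0.8° Ω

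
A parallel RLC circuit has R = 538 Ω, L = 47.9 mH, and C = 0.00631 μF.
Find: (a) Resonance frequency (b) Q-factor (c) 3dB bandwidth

Step 1 — Resonance: ω₀ = 1/√(LC) = 1/√(0.0479·6.31e-09) = 5.752e+04 rad/s.
Step 2 — f₀ = ω₀/(2π) = 9155 Hz.
Step 3 — Parallel Q: Q = R/(ω₀L) = 538/(5.752e+04·0.0479) = 0.1953.
Step 4 — Bandwidth: Δω = ω₀/Q = 2.946e+05 rad/s; BW = Δω/(2π) = 4.688e+04 Hz.

(a) f₀ = 9155 Hz  (b) Q = 0.1953  (c) BW = 4.688e+04 Hz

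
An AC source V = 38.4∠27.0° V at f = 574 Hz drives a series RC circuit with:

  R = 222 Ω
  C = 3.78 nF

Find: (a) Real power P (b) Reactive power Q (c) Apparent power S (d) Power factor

Step 1 — Angular frequency: ω = 2π·f = 2π·574 = 3607 rad/s.
Step 2 — Component impedances:
  R: Z = R = 222 Ω
  C: Z = 1/(jωC) = -j/(ω·C) = 0 - j7.335e+04 Ω
Step 3 — Series combination: Z_total = R + C = 222 - j7.335e+04 Ω = 7.335e+04∠-89.8° Ω.
Step 4 — Source phasor: V = 38.4∠27.0° V = 34.21 + j17.43 V.
Step 5 — Current: I = V / Z = -0.0002362 + j0.0004672 A = 0.0005235∠116.8° A.
Step 6 — Complex power: S = V·I* = 6.084e-05 - j0.0201 VA.
Step 7 — Real power: P = Re(S) = 6.084e-05 W.
Step 8 — Reactive power: Q = Im(S) = -0.0201 VAR.
Step 9 — Apparent power: |S| = 0.0201 VA.
Step 10 — Power factor: PF = P/|S| = 0.003026 (leading).

(a) P = 6.084e-05 W  (b) Q = -0.0201 VAR  (c) S = 0.0201 VA  (d) PF = 0.003026 (leading)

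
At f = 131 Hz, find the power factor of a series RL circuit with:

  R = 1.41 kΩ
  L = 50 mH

Step 1 — Angular frequency: ω = 2π·f = 2π·131 = 823.1 rad/s.
Step 2 — Component impedances:
  R: Z = R = 1410 Ω
  L: Z = jωL = j·823.1·0.05 = 0 + j41.15 Ω
Step 3 — Series combination: Z_total = R + L = 1410 + j41.15 Ω = 1411∠1.7° Ω.
Step 4 — Power factor: PF = cos(φ) = Re(Z)/|Z| = 1410/1410.6 = 0.9996.
Step 5 — Type: Im(Z) = 41.15 ⇒ lagging (phase φ = 1.7°).

PF = 0.9996 (lagging, φ = 1.7°)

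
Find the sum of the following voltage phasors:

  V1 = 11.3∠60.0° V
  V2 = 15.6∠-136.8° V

Step 1 — Convert each phasor to rectangular form:
  V1 = 11.3·(cos(60.0°) + j·sin(60.0°)) = 5.65 + j9.786 V
  V2 = 15.6·(cos(-136.8°) + j·sin(-136.8°)) = -11.37 - j10.68 V
Step 2 — Sum components: V_total = -5.722 - j0.8928 V.
Step 3 — Convert to polar: |V_total| = 5.791 V, ∠V_total = -171.1°.

V_total = 5.791∠-171.1° V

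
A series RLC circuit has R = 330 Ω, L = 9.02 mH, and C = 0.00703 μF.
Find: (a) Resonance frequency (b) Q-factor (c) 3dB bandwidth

Step 1 — Resonance: ω₀ = 1/√(LC) = 1/√(0.00902·7.03e-09) = 1.256e+05 rad/s.
Step 2 — f₀ = ω₀/(2π) = 1.999e+04 Hz.
Step 3 — Series Q: Q = ω₀L/R = 1.256e+05·0.00902/330 = 3.433.
Step 4 — Bandwidth: Δω = ω₀/Q = 3.659e+04 rad/s; BW = Δω/(2π) = 5823 Hz.

(a) f₀ = 1.999e+04 Hz  (b) Q = 3.433  (c) BW = 5823 Hz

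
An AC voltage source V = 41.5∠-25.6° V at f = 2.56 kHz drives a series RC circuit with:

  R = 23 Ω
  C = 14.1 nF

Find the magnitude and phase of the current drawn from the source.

Step 1 — Angular frequency: ω = 2π·f = 2π·2560 = 1.608e+04 rad/s.
Step 2 — Component impedances:
  R: Z = R = 23 Ω
  C: Z = 1/(jωC) = -j/(ω·C) = 0 - j4409 Ω
Step 3 — Series combination: Z_total = R + C = 23 - j4409 Ω = 4409∠-89.7° Ω.
Step 4 — Source phasor: V = 41.5∠-25.6° V = 37.43 - j17.93 V.
Step 5 — Ohm's law: I = V / Z_total = (37.43 - j17.93) / (23 - j4409) = 0.004111 + j0.008467 A.
Step 6 — Convert to polar: |I| = 0.009412 A, ∠I = 64.1°.

I = 0.009412∠64.1° A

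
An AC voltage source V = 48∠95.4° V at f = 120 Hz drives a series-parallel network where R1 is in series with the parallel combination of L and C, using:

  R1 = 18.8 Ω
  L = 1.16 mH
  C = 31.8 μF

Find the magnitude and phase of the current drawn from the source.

Step 1 — Angular frequency: ω = 2π·f = 2π·120 = 754 rad/s.
Step 2 — Component impedances:
  R1: Z = R = 18.8 Ω
  L: Z = jωL = j·754·0.00116 = 0 + j0.8746 Ω
  C: Z = 1/(jωC) = -j/(ω·C) = 0 - j41.71 Ω
Step 3 — Parallel branch: L || C = 1/(1/L + 1/C) = 0 + j0.8934 Ω.
Step 4 — Series with R1: Z_total = R1 + (L || C) = 18.8 + j0.8934 Ω = 18.82∠2.7° Ω.
Step 5 — Source phasor: V = 48∠95.4° V = -4.517 + j47.79 V.
Step 6 — Ohm's law: I = V / Z_total = (-4.517 + j47.79) / (18.8 + j0.8934) = -0.1192 + j2.548 A.
Step 7 — Convert to polar: |I| = 2.55 A, ∠I = 92.7°.

I = 2.55∠92.7° A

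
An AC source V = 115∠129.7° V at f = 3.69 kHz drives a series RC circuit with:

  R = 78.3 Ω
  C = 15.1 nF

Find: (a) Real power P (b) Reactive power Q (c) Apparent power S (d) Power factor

Step 1 — Angular frequency: ω = 2π·f = 2π·3690 = 2.318e+04 rad/s.
Step 2 — Component impedances:
  R: Z = R = 78.3 Ω
  C: Z = 1/(jωC) = -j/(ω·C) = 0 - j2856 Ω
Step 3 — Series combination: Z_total = R + C = 78.3 - j2856 Ω = 2857∠-88.4° Ω.
Step 4 — Source phasor: V = 115∠129.7° V = -73.46 + j88.48 V.
Step 5 — Current: I = V / Z = -0.03166 - j0.02485 A = 0.04025∠-141.9° A.
Step 6 — Complex power: S = V·I* = 0.1268 - j4.627 VA.
Step 7 — Real power: P = Re(S) = 0.1268 W.
Step 8 — Reactive power: Q = Im(S) = -4.627 VAR.
Step 9 — Apparent power: |S| = 4.628 VA.
Step 10 — Power factor: PF = P/|S| = 0.0274 (leading).

(a) P = 0.1268 W  (b) Q = -4.627 VAR  (c) S = 4.628 VA  (d) PF = 0.0274 (leading)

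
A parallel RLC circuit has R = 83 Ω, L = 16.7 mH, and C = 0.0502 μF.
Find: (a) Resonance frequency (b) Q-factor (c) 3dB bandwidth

Step 1 — Resonance: ω₀ = 1/√(LC) = 1/√(0.0167·5.02e-08) = 3.454e+04 rad/s.
Step 2 — f₀ = ω₀/(2π) = 5497 Hz.
Step 3 — Parallel Q: Q = R/(ω₀L) = 83/(3.454e+04·0.0167) = 0.1439.
Step 4 — Bandwidth: Δω = ω₀/Q = 2.4e+05 rad/s; BW = Δω/(2π) = 3.82e+04 Hz.

(a) f₀ = 5497 Hz  (b) Q = 0.1439  (c) BW = 3.82e+04 Hz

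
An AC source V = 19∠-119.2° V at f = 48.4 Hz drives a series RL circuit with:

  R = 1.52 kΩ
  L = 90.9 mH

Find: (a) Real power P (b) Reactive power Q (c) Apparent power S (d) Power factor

Step 1 — Angular frequency: ω = 2π·f = 2π·48.4 = 304.1 rad/s.
Step 2 — Component impedances:
  R: Z = R = 1520 Ω
  L: Z = jωL = j·304.1·0.0909 = 0 + j27.64 Ω
Step 3 — Series combination: Z_total = R + L = 1520 + j27.64 Ω = 1520∠1.0° Ω.
Step 4 — Source phasor: V = 19∠-119.2° V = -9.269 - j16.59 V.
Step 5 — Current: I = V / Z = -0.006295 - j0.0108 A = 0.0125∠-120.2° A.
Step 6 — Complex power: S = V·I* = 0.2374 + j0.004318 VA.
Step 7 — Real power: P = Re(S) = 0.2374 W.
Step 8 — Reactive power: Q = Im(S) = 0.004318 VAR.
Step 9 — Apparent power: |S| = 0.2375 VA.
Step 10 — Power factor: PF = P/|S| = 0.9998 (lagging).

(a) P = 0.2374 W  (b) Q = 0.004318 VAR  (c) S = 0.2375 VA  (d) PF = 0.9998 (lagging)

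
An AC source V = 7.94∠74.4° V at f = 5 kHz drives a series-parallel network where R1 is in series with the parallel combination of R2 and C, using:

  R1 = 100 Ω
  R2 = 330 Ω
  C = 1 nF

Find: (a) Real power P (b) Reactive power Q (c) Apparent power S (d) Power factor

Step 1 — Angular frequency: ω = 2π·f = 2π·5000 = 3.142e+04 rad/s.
Step 2 — Component impedances:
  R1: Z = R = 100 Ω
  R2: Z = R = 330 Ω
  C: Z = 1/(jωC) = -j/(ω·C) = 0 - j3.183e+04 Ω
Step 3 — Parallel branch: R2 || C = 1/(1/R2 + 1/C) = 330 - j3.421 Ω.
Step 4 — Series with R1: Z_total = R1 + (R2 || C) = 430 - j3.421 Ω = 430∠-0.5° Ω.
Step 5 — Source phasor: V = 7.94∠74.4° V = 2.135 + j7.648 V.
Step 6 — Current: I = V / Z = 0.004824 + j0.01782 A = 0.01847∠74.9° A.
Step 7 — Complex power: S = V·I* = 0.1466 - j0.001166 VA.
Step 8 — Real power: P = Re(S) = 0.1466 W.
Step 9 — Reactive power: Q = Im(S) = -0.001166 VAR.
Step 10 — Apparent power: |S| = 0.1466 VA.
Step 11 — Power factor: PF = P/|S| = 1 (leading).

(a) P = 0.1466 W  (b) Q = -0.001166 VAR  (c) S = 0.1466 VA  (d) PF = 1 (leading)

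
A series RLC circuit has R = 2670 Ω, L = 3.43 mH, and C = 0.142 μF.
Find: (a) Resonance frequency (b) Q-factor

Step 1 — Resonance condition Im(Z)=0 gives ω₀ = 1/√(LC).
Step 2 — ω₀ = 1/√(0.00343·1.42e-07) = 4.531e+04 rad/s.
Step 3 — f₀ = ω₀/(2π) = 7212 Hz.
Step 4 — Series Q: Q = ω₀L/R = 4.531e+04·0.00343/2670 = 0.05821.

(a) f₀ = 7212 Hz  (b) Q = 0.05821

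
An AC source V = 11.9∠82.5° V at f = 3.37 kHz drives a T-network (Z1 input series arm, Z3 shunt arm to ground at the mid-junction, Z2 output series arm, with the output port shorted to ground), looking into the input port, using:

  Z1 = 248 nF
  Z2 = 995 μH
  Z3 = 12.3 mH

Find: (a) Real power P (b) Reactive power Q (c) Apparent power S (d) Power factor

Step 1 — Angular frequency: ω = 2π·f = 2π·3370 = 2.117e+04 rad/s.
Step 2 — Component impedances:
  Z1: Z = 1/(jωC) = -j/(ω·C) = 0 - j190.4 Ω
  Z2: Z = jωL = j·2.117e+04·0.000995 = 0 + j21.07 Ω
  Z3: Z = jωL = j·2.117e+04·0.0123 = 0 + j260.4 Ω
Step 3 — With the output port shorted to ground, the output series arm Z2 runs from the junction to ground; the shunt arm Z3 also runs from the junction to ground. They appear in parallel: Z3 || Z2 = 0 + j19.49 Ω.
Step 4 — Series with input arm Z1: Z_in = Z1 + (Z3 || Z2) = 0 - j170.9 Ω = 170.9∠-90.0° Ω.
Step 5 — Source phasor: V = 11.9∠82.5° V = 1.553 + j11.8 V.
Step 6 — Current: I = V / Z = -0.06902 + j0.009087 A = 0.06962∠172.5° A.
Step 7 — Complex power: S = V·I* = 0 - j0.8284 VA.
Step 8 — Real power: P = Re(S) = 0 W.
Step 9 — Reactive power: Q = Im(S) = -0.8284 VAR.
Step 10 — Apparent power: |S| = 0.8284 VA.
Step 11 — Power factor: PF = P/|S| = 0 (leading).

(a) P = 0 W  (b) Q = -0.8284 VAR  (c) S = 0.8284 VA  (d) PF = 0 (leading)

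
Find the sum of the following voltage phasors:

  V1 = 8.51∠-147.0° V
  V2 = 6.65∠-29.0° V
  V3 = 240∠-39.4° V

Step 1 — Convert each phasor to rectangular form:
  V1 = 8.51·(cos(-147.0°) + j·sin(-147.0°)) = -7.137 - j4.635 V
  V2 = 6.65·(cos(-29.0°) + j·sin(-29.0°)) = 5.816 - j3.224 V
  V3 = 240·(cos(-39.4°) + j·sin(-39.4°)) = 185.5 - j152.3 V
Step 2 — Sum components: V_total = 184.1 - j160.2 V.
Step 3 — Convert to polar: |V_total| = 244.1 V, ∠V_total = -41.0°.

V_total = 244.1∠-41.0° V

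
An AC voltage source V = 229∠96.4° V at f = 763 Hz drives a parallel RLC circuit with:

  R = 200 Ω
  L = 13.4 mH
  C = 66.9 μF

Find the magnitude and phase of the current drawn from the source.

Step 1 — Angular frequency: ω = 2π·f = 2π·763 = 4794 rad/s.
Step 2 — Component impedances:
  R: Z = R = 200 Ω
  L: Z = jωL = j·4794·0.0134 = 0 + j64.24 Ω
  C: Z = 1/(jωC) = -j/(ω·C) = 0 - j3.118 Ω
Step 3 — Parallel combination: 1/Z_total = 1/R + 1/L + 1/C; Z_total = 0.05368 - j3.276 Ω = 3.277∠-89.1° Ω.
Step 4 — Source phasor: V = 229∠96.4° V = -25.53 + j227.6 V.
Step 5 — Ohm's law: I = V / Z_total = (-25.53 + j227.6) / (0.05368 - j3.276) = -69.57 - j6.652 A.
Step 6 — Convert to polar: |I| = 69.89 A, ∠I = -174.5°.

I = 69.89∠-174.5° A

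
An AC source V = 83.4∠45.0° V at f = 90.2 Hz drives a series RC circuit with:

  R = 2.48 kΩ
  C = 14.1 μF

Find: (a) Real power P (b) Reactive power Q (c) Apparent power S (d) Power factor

Step 1 — Angular frequency: ω = 2π·f = 2π·90.2 = 566.7 rad/s.
Step 2 — Component impedances:
  R: Z = R = 2480 Ω
  C: Z = 1/(jωC) = -j/(ω·C) = 0 - j125.1 Ω
Step 3 — Series combination: Z_total = R + C = 2480 - j125.1 Ω = 2483∠-2.9° Ω.
Step 4 — Source phasor: V = 83.4∠45.0° V = 58.97 + j58.97 V.
Step 5 — Current: I = V / Z = 0.02252 + j0.02492 A = 0.03359∠47.9° A.
Step 6 — Complex power: S = V·I* = 2.798 - j0.1412 VA.
Step 7 — Real power: P = Re(S) = 2.798 W.
Step 8 — Reactive power: Q = Im(S) = -0.1412 VAR.
Step 9 — Apparent power: |S| = 2.801 VA.
Step 10 — Power factor: PF = P/|S| = 0.9987 (leading).

(a) P = 2.798 W  (b) Q = -0.1412 VAR  (c) S = 2.801 VA  (d) PF = 0.9987 (leading)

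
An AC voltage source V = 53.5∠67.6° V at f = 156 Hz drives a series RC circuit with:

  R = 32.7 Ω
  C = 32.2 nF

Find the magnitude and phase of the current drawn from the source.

Step 1 — Angular frequency: ω = 2π·f = 2π·156 = 980.2 rad/s.
Step 2 — Component impedances:
  R: Z = R = 32.7 Ω
  C: Z = 1/(jωC) = -j/(ω·C) = 0 - j3.168e+04 Ω
Step 3 — Series combination: Z_total = R + C = 32.7 - j3.168e+04 Ω = 3.168e+04∠-89.9° Ω.
Step 4 — Source phasor: V = 53.5∠67.6° V = 20.39 + j49.46 V.
Step 5 — Ohm's law: I = V / Z_total = (20.39 + j49.46) / (32.7 - j3.168e+04) = -0.00156 + j0.0006451 A.
Step 6 — Convert to polar: |I| = 0.001689 A, ∠I = 157.5°.

I = 0.001689∠157.5° A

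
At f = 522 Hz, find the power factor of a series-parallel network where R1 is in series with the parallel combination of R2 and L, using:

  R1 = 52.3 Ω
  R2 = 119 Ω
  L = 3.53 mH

Step 1 — Angular frequency: ω = 2π·f = 2π·522 = 3280 rad/s.
Step 2 — Component impedances:
  R1: Z = R = 52.3 Ω
  R2: Z = R = 119 Ω
  L: Z = jωL = j·3280·0.00353 = 0 + j11.58 Ω
Step 3 — Parallel branch: R2 || L = 1/(1/R2 + 1/L) = 1.116 + j11.47 Ω.
Step 4 — Series with R1: Z_total = R1 + (R2 || L) = 53.42 + j11.47 Ω = 54.63∠12.1° Ω.
Step 5 — Power factor: PF = cos(φ) = Re(Z)/|Z| = 53.416/54.633 = 0.9777.
Step 6 — Type: Im(Z) = 11.47 ⇒ lagging (phase φ = 12.1°).

PF = 0.9777 (lagging, φ = 12.1°)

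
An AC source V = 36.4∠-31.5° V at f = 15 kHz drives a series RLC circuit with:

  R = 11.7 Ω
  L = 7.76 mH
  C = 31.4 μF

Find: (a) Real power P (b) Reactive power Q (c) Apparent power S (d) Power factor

Step 1 — Angular frequency: ω = 2π·f = 2π·1.5e+04 = 9.425e+04 rad/s.
Step 2 — Component impedances:
  R: Z = R = 11.7 Ω
  L: Z = jωL = j·9.425e+04·0.00776 = 0 + j731.4 Ω
  C: Z = 1/(jωC) = -j/(ω·C) = 0 - j0.3379 Ω
Step 3 — Series combination: Z_total = R + L + C = 11.7 + j731 Ω = 731.1∠89.1° Ω.
Step 4 — Source phasor: V = 36.4∠-31.5° V = 31.04 - j19.02 V.
Step 5 — Current: I = V / Z = -0.02533 - j0.04286 A = 0.04979∠-120.6° A.
Step 6 — Complex power: S = V·I* = 0.029 + j1.812 VA.
Step 7 — Real power: P = Re(S) = 0.029 W.
Step 8 — Reactive power: Q = Im(S) = 1.812 VAR.
Step 9 — Apparent power: |S| = 1.812 VA.
Step 10 — Power factor: PF = P/|S| = 0.016 (lagging).

(a) P = 0.029 W  (b) Q = 1.812 VAR  (c) S = 1.812 VA  (d) PF = 0.016 (lagging)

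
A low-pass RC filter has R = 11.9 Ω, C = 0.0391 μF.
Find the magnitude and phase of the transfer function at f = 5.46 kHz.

Step 1 — Angular frequency: ω = 2π·5460 = 3.431e+04 rad/s.
Step 2 — Transfer function: H(jω) = 1/(1 + jωRC).
Step 3 — Denominator: 1 + jωRC = 1 + j·3.431e+04·11.9·3.91e-08 = 1 + j0.01596.
Step 4 — H = 0.9997 - j0.01596.
Step 5 — Magnitude: |H| = 0.9999 (-0.0 dB); phase: φ = -0.9°.

|H| = 0.9999 (-0.0 dB), φ = -0.9°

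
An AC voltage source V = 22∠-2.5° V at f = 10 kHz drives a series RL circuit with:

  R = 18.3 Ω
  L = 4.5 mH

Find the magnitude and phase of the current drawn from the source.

Step 1 — Angular frequency: ω = 2π·f = 2π·1e+04 = 6.283e+04 rad/s.
Step 2 — Component impedances:
  R: Z = R = 18.3 Ω
  L: Z = jωL = j·6.283e+04·0.0045 = 0 + j282.7 Ω
Step 3 — Series combination: Z_total = R + L = 18.3 + j282.7 Ω = 283.3∠86.3° Ω.
Step 4 — Source phasor: V = 22∠-2.5° V = 21.98 - j0.9596 V.
Step 5 — Ohm's law: I = V / Z_total = (21.98 - j0.9596) / (18.3 + j282.7) = 0.00163 - j0.07763 A.
Step 6 — Convert to polar: |I| = 0.07765 A, ∠I = -88.8°.

I = 0.07765∠-88.8° A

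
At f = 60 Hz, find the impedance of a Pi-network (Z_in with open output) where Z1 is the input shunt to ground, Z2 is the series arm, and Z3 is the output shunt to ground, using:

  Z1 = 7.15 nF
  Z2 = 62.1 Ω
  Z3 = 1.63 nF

Step 1 — Angular frequency: ω = 2π·f = 2π·60 = 377 rad/s.
Step 2 — Component impedances:
  Z1: Z = 1/(jωC) = -j/(ω·C) = 0 - j3.71e+05 Ω
  Z2: Z = R = 62.1 Ω
  Z3: Z = 1/(jωC) = -j/(ω·C) = 0 - j1.627e+06 Ω
Step 3 — With open output, the series arm Z2 and the output shunt Z3 appear in series to ground: Z2 + Z3 = 62.1 - j1.627e+06 Ω.
Step 4 — Parallel with input shunt Z1: Z_in = Z1 || (Z2 + Z3) = 2.14 - j3.021e+05 Ω = 3.021e+05∠-90.0° Ω.

Z = 2.14 - j3.021e+05 Ω = 3.021e+05∠-90.0° Ω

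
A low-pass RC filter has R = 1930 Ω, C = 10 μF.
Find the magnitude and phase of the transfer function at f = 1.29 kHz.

Step 1 — Angular frequency: ω = 2π·1290 = 8105 rad/s.
Step 2 — Transfer function: H(jω) = 1/(1 + jωRC).
Step 3 — Denominator: 1 + jωRC = 1 + j·8105·1930·1e-05 = 1 + j156.4.
Step 4 — H = 4.086e-05 - j0.006392.
Step 5 — Magnitude: |H| = 0.006392 (-43.9 dB); phase: φ = -89.6°.

|H| = 0.006392 (-43.9 dB), φ = -89.6°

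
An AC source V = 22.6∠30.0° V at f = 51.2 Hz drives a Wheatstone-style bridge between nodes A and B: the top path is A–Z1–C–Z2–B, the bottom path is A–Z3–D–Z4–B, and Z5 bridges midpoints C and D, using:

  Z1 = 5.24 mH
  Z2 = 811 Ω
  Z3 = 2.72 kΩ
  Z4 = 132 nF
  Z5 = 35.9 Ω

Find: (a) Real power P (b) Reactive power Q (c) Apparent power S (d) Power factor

Step 1 — Angular frequency: ω = 2π·f = 2π·51.2 = 321.7 rad/s.
Step 2 — Component impedances:
  Z1: Z = jωL = j·321.7·0.00524 = 0 + j1.686 Ω
  Z2: Z = R = 811 Ω
  Z3: Z = R = 2720 Ω
  Z4: Z = 1/(jωC) = -j/(ω·C) = 0 - j2.355e+04 Ω
  Z5: Z = R = 35.9 Ω
Step 3 — Bridge requires nodal analysis (the Z5 bridge couples midpoints C and D, so the two paths cannot be reduced to a simple series/parallel combination). Setting node B to ground and injecting 1 A at node A, the 3-node admittance system at A, C, D solves to V_A = Z_AB = 810 - j26.21 Ω = 810.4∠-1.9° Ω.
Step 4 — Source phasor: V = 22.6∠30.0° V = 19.57 + j11.3 V.
Step 5 — Current: I = V / Z = 0.02369 + j0.01472 A = 0.02789∠31.9° A.
Step 6 — Complex power: S = V·I* = 0.6299 - j0.02038 VA.
Step 7 — Real power: P = Re(S) = 0.6299 W.
Step 8 — Reactive power: Q = Im(S) = -0.02038 VAR.
Step 9 — Apparent power: |S| = 0.6302 VA.
Step 10 — Power factor: PF = P/|S| = 0.9995 (leading).

(a) P = 0.6299 W  (b) Q = -0.02038 VAR  (c) S = 0.6302 VA  (d) PF = 0.9995 (leading)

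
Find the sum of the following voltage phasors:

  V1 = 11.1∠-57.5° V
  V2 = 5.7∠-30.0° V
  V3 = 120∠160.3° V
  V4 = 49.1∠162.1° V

Step 1 — Convert each phasor to rectangular form:
  V1 = 11.1·(cos(-57.5°) + j·sin(-57.5°)) = 5.964 - j9.362 V
  V2 = 5.7·(cos(-30.0°) + j·sin(-30.0°)) = 4.936 - j2.85 V
  V3 = 120·(cos(160.3°) + j·sin(160.3°)) = -113 + j40.45 V
  V4 = 49.1·(cos(162.1°) + j·sin(162.1°)) = -46.72 + j15.09 V
Step 2 — Sum components: V_total = -148.8 + j43.33 V.
Step 3 — Convert to polar: |V_total| = 155 V, ∠V_total = 163.8°.

V_total = 155∠163.8° V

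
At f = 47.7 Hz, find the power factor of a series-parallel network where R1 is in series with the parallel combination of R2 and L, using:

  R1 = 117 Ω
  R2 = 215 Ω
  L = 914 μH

Step 1 — Angular frequency: ω = 2π·f = 2π·47.7 = 299.7 rad/s.
Step 2 — Component impedances:
  R1: Z = R = 117 Ω
  R2: Z = R = 215 Ω
  L: Z = jωL = j·299.7·0.000914 = 0 + j0.2739 Ω
Step 3 — Parallel branch: R2 || L = 1/(1/R2 + 1/L) = 0.000349 + j0.2739 Ω.
Step 4 — Series with R1: Z_total = R1 + (R2 || L) = 117 + j0.2739 Ω = 117∠0.1° Ω.
Step 5 — Power factor: PF = cos(φ) = Re(Z)/|Z| = 117/117 = 1.
Step 6 — Type: Im(Z) = 0.2739 ⇒ lagging (phase φ = 0.1°).

PF = 1 (lagging, φ = 0.1°)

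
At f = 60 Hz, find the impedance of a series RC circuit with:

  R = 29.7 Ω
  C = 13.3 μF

Step 1 — Angular frequency: ω = 2π·f = 2π·60 = 377 rad/s.
Step 2 — Component impedances:
  R: Z = R = 29.7 Ω
  C: Z = 1/(jωC) = -j/(ω·C) = 0 - j199.4 Ω
Step 3 — Series combination: Z_total = R + C = 29.7 - j199.4 Ω = 201.6∠-81.5° Ω.

Z = 29.7 - j199.4 Ω = 201.6∠-81.5° Ω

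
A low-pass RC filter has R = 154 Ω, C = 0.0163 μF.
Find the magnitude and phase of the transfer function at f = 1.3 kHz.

Step 1 — Angular frequency: ω = 2π·1300 = 8168 rad/s.
Step 2 — Transfer function: H(jω) = 1/(1 + jωRC).
Step 3 — Denominator: 1 + jωRC = 1 + j·8168·154·1.63e-08 = 1 + j0.0205.
Step 4 — H = 0.9996 - j0.0205.
Step 5 — Magnitude: |H| = 0.9998 (-0.0 dB); phase: φ = -1.2°.

|H| = 0.9998 (-0.0 dB), φ = -1.2°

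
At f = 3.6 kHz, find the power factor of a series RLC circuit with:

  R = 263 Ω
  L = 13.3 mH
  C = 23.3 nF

Step 1 — Angular frequency: ω = 2π·f = 2π·3600 = 2.262e+04 rad/s.
Step 2 — Component impedances:
  R: Z = R = 263 Ω
  L: Z = jωL = j·2.262e+04·0.0133 = 0 + j300.8 Ω
  C: Z = 1/(jωC) = -j/(ω·C) = 0 - j1897 Ω
Step 3 — Series combination: Z_total = R + L + C = 263 - j1597 Ω = 1618∠-80.6° Ω.
Step 4 — Power factor: PF = cos(φ) = Re(Z)/|Z| = 263/1618 = 0.1625.
Step 5 — Type: Im(Z) = -1597 ⇒ leading (phase φ = -80.6°).

PF = 0.1625 (leading, φ = -80.6°)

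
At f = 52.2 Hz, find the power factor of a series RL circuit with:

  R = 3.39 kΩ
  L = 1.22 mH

Step 1 — Angular frequency: ω = 2π·f = 2π·52.2 = 328 rad/s.
Step 2 — Component impedances:
  R: Z = R = 3390 Ω
  L: Z = jωL = j·328·0.00122 = 0 + j0.4001 Ω
Step 3 — Series combination: Z_total = R + L = 3390 + j0.4001 Ω = 3390∠0.0° Ω.
Step 4 — Power factor: PF = cos(φ) = Re(Z)/|Z| = 3390/3390 = 1.
Step 5 — Type: Im(Z) = 0.4001 ⇒ lagging (phase φ = 0.0°).

PF = 1 (lagging, φ = 0.0°)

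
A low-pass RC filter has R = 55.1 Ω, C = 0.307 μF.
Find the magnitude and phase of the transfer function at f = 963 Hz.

Step 1 — Angular frequency: ω = 2π·963 = 6051 rad/s.
Step 2 — Transfer function: H(jω) = 1/(1 + jωRC).
Step 3 — Denominator: 1 + jωRC = 1 + j·6051·55.1·3.07e-07 = 1 + j0.1024.
Step 4 — H = 0.9896 - j0.1013.
Step 5 — Magnitude: |H| = 0.9948 (-0.0 dB); phase: φ = -5.8°.

|H| = 0.9948 (-0.0 dB), φ = -5.8°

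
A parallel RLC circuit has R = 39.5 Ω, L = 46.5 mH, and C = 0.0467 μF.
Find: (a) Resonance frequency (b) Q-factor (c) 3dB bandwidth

Step 1 — Resonance: ω₀ = 1/√(LC) = 1/√(0.0465·4.67e-08) = 2.146e+04 rad/s.
Step 2 — f₀ = ω₀/(2π) = 3415 Hz.
Step 3 — Parallel Q: Q = R/(ω₀L) = 39.5/(2.146e+04·0.0465) = 0.03958.
Step 4 — Bandwidth: Δω = ω₀/Q = 5.421e+05 rad/s; BW = Δω/(2π) = 8.628e+04 Hz.

(a) f₀ = 3415 Hz  (b) Q = 0.03958  (c) BW = 8.628e+04 Hz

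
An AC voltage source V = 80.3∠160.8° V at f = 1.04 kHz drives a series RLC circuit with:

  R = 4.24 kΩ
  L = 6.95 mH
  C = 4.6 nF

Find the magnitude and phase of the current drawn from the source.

Step 1 — Angular frequency: ω = 2π·f = 2π·1040 = 6535 rad/s.
Step 2 — Component impedances:
  R: Z = R = 4240 Ω
  L: Z = jωL = j·6535·0.00695 = 0 + j45.41 Ω
  C: Z = 1/(jωC) = -j/(ω·C) = 0 - j3.327e+04 Ω
Step 3 — Series combination: Z_total = R + L + C = 4240 - j3.322e+04 Ω = 3.349e+04∠-82.7° Ω.
Step 4 — Source phasor: V = 80.3∠160.8° V = -75.83 + j26.41 V.
Step 5 — Ohm's law: I = V / Z_total = (-75.83 + j26.41) / (4240 - j3.322e+04) = -0.001069 - j0.002146 A.
Step 6 — Convert to polar: |I| = 0.002398 A, ∠I = -116.5°.

I = 0.002398∠-116.5° A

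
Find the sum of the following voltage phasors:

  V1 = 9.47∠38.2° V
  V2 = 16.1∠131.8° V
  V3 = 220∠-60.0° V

Step 1 — Convert each phasor to rectangular form:
  V1 = 9.47·(cos(38.2°) + j·sin(38.2°)) = 7.442 + j5.856 V
  V2 = 16.1·(cos(131.8°) + j·sin(131.8°)) = -10.73 + j12 V
  V3 = 220·(cos(-60.0°) + j·sin(-60.0°)) = 110 - j190.5 V
Step 2 — Sum components: V_total = 106.7 - j172.7 V.
Step 3 — Convert to polar: |V_total| = 203 V, ∠V_total = -58.3°.

V_total = 203∠-58.3° V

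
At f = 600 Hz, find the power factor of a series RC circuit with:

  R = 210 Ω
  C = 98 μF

Step 1 — Angular frequency: ω = 2π·f = 2π·600 = 3770 rad/s.
Step 2 — Component impedances:
  R: Z = R = 210 Ω
  C: Z = 1/(jωC) = -j/(ω·C) = 0 - j2.707 Ω
Step 3 — Series combination: Z_total = R + C = 210 - j2.707 Ω = 210∠-0.7° Ω.
Step 4 — Power factor: PF = cos(φ) = Re(Z)/|Z| = 210/210.02 = 0.9999.
Step 5 — Type: Im(Z) = -2.707 ⇒ leading (phase φ = -0.7°).

PF = 0.9999 (leading, φ = -0.7°)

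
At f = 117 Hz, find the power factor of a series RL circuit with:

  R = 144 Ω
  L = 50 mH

Step 1 — Angular frequency: ω = 2π·f = 2π·117 = 735.1 rad/s.
Step 2 — Component impedances:
  R: Z = R = 144 Ω
  L: Z = jωL = j·735.1·0.05 = 0 + j36.76 Ω
Step 3 — Series combination: Z_total = R + L = 144 + j36.76 Ω = 148.6∠14.3° Ω.
Step 4 — Power factor: PF = cos(φ) = Re(Z)/|Z| = 144/148.62 = 0.9689.
Step 5 — Type: Im(Z) = 36.76 ⇒ lagging (phase φ = 14.3°).

PF = 0.9689 (lagging, φ = 14.3°)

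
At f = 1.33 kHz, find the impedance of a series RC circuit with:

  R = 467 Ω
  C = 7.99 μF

Step 1 — Angular frequency: ω = 2π·f = 2π·1330 = 8357 rad/s.
Step 2 — Component impedances:
  R: Z = R = 467 Ω
  C: Z = 1/(jωC) = -j/(ω·C) = 0 - j14.98 Ω
Step 3 — Series combination: Z_total = R + C = 467 - j14.98 Ω = 467.2∠-1.8° Ω.

Z = 467 - j14.98 Ω = 467.2∠-1.8° Ω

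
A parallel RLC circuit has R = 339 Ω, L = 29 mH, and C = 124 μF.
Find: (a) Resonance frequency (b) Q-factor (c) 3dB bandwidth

Step 1 — Resonance: ω₀ = 1/√(LC) = 1/√(0.029·0.000124) = 527.3 rad/s.
Step 2 — f₀ = ω₀/(2π) = 83.93 Hz.
Step 3 — Parallel Q: Q = R/(ω₀L) = 339/(527.3·0.029) = 22.17.
Step 4 — Bandwidth: Δω = ω₀/Q = 23.79 rad/s; BW = Δω/(2π) = 3.786 Hz.

(a) f₀ = 83.93 Hz  (b) Q = 22.17  (c) BW = 3.786 Hz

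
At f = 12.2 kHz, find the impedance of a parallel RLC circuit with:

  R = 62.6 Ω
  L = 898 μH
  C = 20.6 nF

Step 1 — Angular frequency: ω = 2π·f = 2π·1.22e+04 = 7.665e+04 rad/s.
Step 2 — Component impedances:
  R: Z = R = 62.6 Ω
  L: Z = jωL = j·7.665e+04·0.000898 = 0 + j68.84 Ω
  C: Z = 1/(jωC) = -j/(ω·C) = 0 - j633.3 Ω
Step 3 — Parallel combination: 1/Z_total = 1/R + 1/L + 1/C; Z_total = 37.78 + j30.62 Ω = 48.63∠39.0° Ω.

Z = 37.78 + j30.62 Ω = 48.63∠39.0° Ω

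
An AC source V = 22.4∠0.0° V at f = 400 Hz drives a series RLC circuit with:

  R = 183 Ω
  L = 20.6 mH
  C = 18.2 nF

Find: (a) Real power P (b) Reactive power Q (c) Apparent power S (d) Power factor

Step 1 — Angular frequency: ω = 2π·f = 2π·400 = 2513 rad/s.
Step 2 — Component impedances:
  R: Z = R = 183 Ω
  L: Z = jωL = j·2513·0.0206 = 0 + j51.77 Ω
  C: Z = 1/(jωC) = -j/(ω·C) = 0 - j2.186e+04 Ω
Step 3 — Series combination: Z_total = R + L + C = 183 - j2.181e+04 Ω = 2.181e+04∠-89.5° Ω.
Step 4 — Source phasor: V = 22.4∠0.0° V = 22.4 V.
Step 5 — Current: I = V / Z = 8.617e-06 + j0.001027 A = 0.001027∠89.5° A.
Step 6 — Complex power: S = V·I* = 0.000193 - j0.023 VA.
Step 7 — Real power: P = Re(S) = 0.000193 W.
Step 8 — Reactive power: Q = Im(S) = -0.023 VAR.
Step 9 — Apparent power: |S| = 0.023 VA.
Step 10 — Power factor: PF = P/|S| = 0.00839 (leading).

(a) P = 0.000193 W  (b) Q = -0.023 VAR  (c) S = 0.023 VA  (d) PF = 0.00839 (leading)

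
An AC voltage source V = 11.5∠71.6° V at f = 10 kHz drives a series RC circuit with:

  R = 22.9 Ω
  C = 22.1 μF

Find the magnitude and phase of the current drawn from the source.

Step 1 — Angular frequency: ω = 2π·f = 2π·1e+04 = 6.283e+04 rad/s.
Step 2 — Component impedances:
  R: Z = R = 22.9 Ω
  C: Z = 1/(jωC) = -j/(ω·C) = 0 - j0.7202 Ω
Step 3 — Series combination: Z_total = R + C = 22.9 - j0.7202 Ω = 22.91∠-1.8° Ω.
Step 4 — Source phasor: V = 11.5∠71.6° V = 3.63 + j10.91 V.
Step 5 — Ohm's law: I = V / Z_total = (3.63 + j10.91) / (22.9 - j0.7202) = 0.1434 + j0.481 A.
Step 6 — Convert to polar: |I| = 0.5019 A, ∠I = 73.4°.

I = 0.5019∠73.4° A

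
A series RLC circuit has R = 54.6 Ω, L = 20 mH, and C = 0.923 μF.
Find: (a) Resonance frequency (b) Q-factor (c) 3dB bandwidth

Step 1 — Resonance: ω₀ = 1/√(LC) = 1/√(0.02·9.23e-07) = 7360 rad/s.
Step 2 — f₀ = ω₀/(2π) = 1171 Hz.
Step 3 — Series Q: Q = ω₀L/R = 7360·0.02/54.6 = 2.696.
Step 4 — Bandwidth: Δω = ω₀/Q = 2730 rad/s; BW = Δω/(2π) = 434.5 Hz.

(a) f₀ = 1171 Hz  (b) Q = 2.696  (c) BW = 434.5 Hz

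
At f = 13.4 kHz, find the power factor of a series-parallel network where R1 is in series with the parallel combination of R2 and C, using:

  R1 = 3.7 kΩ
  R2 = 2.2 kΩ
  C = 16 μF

Step 1 — Angular frequency: ω = 2π·f = 2π·1.34e+04 = 8.419e+04 rad/s.
Step 2 — Component impedances:
  R1: Z = R = 3700 Ω
  R2: Z = R = 2200 Ω
  C: Z = 1/(jωC) = -j/(ω·C) = 0 - j0.7423 Ω
Step 3 — Parallel branch: R2 || C = 1/(1/R2 + 1/C) = 0.0002505 - j0.7423 Ω.
Step 4 — Series with R1: Z_total = R1 + (R2 || C) = 3700 - j0.7423 Ω = 3700∠-0.0° Ω.
Step 5 — Power factor: PF = cos(φ) = Re(Z)/|Z| = 3700/3700 = 1.
Step 6 — Type: Im(Z) = -0.7423 ⇒ leading (phase φ = -0.0°).

PF = 1 (leading, φ = -0.0°)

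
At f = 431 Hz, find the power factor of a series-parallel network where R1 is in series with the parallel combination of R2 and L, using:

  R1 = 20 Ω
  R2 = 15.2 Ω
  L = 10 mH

Step 1 — Angular frequency: ω = 2π·f = 2π·431 = 2708 rad/s.
Step 2 — Component impedances:
  R1: Z = R = 20 Ω
  R2: Z = R = 15.2 Ω
  L: Z = jωL = j·2708·0.01 = 0 + j27.08 Ω
Step 3 — Parallel branch: R2 || L = 1/(1/R2 + 1/L) = 11.56 + j6.488 Ω.
Step 4 — Series with R1: Z_total = R1 + (R2 || L) = 31.56 + j6.488 Ω = 32.22∠11.6° Ω.
Step 5 — Power factor: PF = cos(φ) = Re(Z)/|Z| = 31.56/32.22 = 0.9795.
Step 6 — Type: Im(Z) = 6.488 ⇒ lagging (phase φ = 11.6°).

PF = 0.9795 (lagging, φ = 11.6°)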